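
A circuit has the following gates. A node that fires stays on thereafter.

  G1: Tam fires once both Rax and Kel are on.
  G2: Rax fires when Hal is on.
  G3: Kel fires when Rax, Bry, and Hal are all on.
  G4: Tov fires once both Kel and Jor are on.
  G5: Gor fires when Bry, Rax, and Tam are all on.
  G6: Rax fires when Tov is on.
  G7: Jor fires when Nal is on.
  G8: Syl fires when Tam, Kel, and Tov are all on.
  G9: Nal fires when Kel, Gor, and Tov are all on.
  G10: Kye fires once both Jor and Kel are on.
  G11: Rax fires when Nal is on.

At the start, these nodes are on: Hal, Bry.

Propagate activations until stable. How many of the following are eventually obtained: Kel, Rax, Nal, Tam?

3

G2: Hal on → Rax on.
G3: Rax, Bry, and Hal on → Kel on.
G1: Rax and Kel on → Tam on.
Kel: reached.
Rax: reached.
Nal would need Kel, Gor, and Tov (G9), but Tov never turns on.
Tam: reached.
Reached: Kel, Rax, and Tam — 3 of the 4.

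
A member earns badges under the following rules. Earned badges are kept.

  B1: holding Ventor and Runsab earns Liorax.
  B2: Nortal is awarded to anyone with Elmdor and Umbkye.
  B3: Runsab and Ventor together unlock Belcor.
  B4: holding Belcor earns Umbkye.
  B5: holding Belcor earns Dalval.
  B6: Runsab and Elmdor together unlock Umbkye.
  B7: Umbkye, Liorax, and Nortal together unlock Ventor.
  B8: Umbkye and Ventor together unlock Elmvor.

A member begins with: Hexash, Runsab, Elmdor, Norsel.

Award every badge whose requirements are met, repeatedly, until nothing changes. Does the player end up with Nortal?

Yes

With Runsab and Elmdor, Umbkye is earned (B6).
With Elmdor and Umbkye, Nortal is earned (B2).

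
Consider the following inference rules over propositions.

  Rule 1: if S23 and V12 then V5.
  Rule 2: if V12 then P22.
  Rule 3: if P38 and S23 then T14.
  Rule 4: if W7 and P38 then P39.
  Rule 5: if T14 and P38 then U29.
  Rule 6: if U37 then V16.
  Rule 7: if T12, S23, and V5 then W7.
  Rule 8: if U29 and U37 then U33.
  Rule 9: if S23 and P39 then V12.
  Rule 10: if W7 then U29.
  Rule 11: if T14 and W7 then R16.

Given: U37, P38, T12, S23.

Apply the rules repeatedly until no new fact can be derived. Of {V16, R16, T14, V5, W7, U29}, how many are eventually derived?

3

P38 and S23 hold, so T14 follows (Rule 3).
From U37, Rule 6 gives V16.
T14 and P38 hold, so U29 follows (Rule 5).
V16: reached.
R16 would need T14 and W7 (Rule 11), but W7 is never established.
T14: reached.
V5 would need S23 and V12 (Rule 1), but V12 is never established.
W7 would need T12, S23, and V5 (Rule 7), but V5 is never established.
U29: reached.
Reached: V16, T14, and U29 — 3 of the 6.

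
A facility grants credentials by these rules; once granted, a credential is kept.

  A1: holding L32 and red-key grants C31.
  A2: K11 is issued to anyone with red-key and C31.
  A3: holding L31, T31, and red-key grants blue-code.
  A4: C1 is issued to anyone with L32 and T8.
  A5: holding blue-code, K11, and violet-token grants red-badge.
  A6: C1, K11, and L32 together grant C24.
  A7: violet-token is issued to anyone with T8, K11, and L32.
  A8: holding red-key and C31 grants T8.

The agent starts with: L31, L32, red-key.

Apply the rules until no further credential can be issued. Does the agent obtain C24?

Yes

Holding L32 and red-key grants C31 (A1).
Holding red-key and C31 grants K11 (A2).
Holding red-key and C31 grants T8 (A8).
Holding L32 and T8 grants C1 (A4).
Holding C1, K11, and L32 grants C24 (A6).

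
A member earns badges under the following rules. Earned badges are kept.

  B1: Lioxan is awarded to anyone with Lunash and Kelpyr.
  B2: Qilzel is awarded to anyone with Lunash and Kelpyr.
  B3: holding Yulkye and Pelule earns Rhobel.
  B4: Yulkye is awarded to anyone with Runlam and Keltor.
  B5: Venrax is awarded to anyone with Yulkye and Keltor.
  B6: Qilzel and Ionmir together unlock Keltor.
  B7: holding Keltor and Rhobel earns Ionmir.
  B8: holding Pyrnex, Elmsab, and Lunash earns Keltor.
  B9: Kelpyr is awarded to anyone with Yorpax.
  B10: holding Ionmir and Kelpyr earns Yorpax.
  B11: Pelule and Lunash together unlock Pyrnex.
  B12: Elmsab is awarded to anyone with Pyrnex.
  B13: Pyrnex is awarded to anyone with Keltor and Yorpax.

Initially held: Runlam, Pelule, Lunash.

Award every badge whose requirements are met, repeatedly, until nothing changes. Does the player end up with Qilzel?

No

Qilzel would need Lunash and Kelpyr (B2), but Kelpyr is never earned.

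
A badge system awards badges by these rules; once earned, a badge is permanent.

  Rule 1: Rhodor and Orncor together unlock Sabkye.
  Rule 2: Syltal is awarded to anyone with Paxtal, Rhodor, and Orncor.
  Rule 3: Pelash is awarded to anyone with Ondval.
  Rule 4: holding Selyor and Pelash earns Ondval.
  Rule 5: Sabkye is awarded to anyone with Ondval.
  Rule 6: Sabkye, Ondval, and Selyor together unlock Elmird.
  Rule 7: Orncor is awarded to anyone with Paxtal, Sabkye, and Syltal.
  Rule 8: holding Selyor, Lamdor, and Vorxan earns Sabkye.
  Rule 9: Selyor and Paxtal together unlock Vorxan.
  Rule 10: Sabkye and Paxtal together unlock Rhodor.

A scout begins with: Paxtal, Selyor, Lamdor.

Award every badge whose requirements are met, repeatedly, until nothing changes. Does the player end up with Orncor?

Orncor would need Paxtal, Sabkye, and Syltal (Rule 7), but Syltal is never earned.

No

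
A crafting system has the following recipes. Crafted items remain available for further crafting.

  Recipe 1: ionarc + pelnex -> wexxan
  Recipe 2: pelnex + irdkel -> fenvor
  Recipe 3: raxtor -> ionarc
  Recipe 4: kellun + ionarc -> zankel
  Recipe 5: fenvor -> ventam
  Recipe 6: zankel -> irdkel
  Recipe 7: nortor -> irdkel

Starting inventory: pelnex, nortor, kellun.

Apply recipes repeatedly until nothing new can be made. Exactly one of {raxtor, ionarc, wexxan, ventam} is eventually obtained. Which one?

ventam

Using Recipe 7, nortor makes irdkel.
pelnex + irdkel -> fenvor (Recipe 2).
Using Recipe 5, fenvor makes ventam.
wexxan would need ionarc and pelnex (Recipe 1), but ionarc is never obtained. ionarc would need raxtor (Recipe 3), but raxtor is never obtained. No rule produces raxtor, and it is not given.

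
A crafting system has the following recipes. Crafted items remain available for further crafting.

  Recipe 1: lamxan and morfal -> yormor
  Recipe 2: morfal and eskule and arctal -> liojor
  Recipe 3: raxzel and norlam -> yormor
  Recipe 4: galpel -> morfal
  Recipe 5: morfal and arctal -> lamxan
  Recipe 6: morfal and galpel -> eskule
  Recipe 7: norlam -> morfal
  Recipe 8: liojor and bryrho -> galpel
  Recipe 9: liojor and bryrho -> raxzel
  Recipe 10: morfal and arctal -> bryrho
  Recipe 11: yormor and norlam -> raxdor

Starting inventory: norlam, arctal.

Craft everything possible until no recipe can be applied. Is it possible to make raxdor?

Yes

norlam -> morfal (Recipe 7).
morfal and arctal -> lamxan (Recipe 5).
Using Recipe 1, lamxan and morfal make yormor.
Using Recipe 11, yormor and norlam make raxdor.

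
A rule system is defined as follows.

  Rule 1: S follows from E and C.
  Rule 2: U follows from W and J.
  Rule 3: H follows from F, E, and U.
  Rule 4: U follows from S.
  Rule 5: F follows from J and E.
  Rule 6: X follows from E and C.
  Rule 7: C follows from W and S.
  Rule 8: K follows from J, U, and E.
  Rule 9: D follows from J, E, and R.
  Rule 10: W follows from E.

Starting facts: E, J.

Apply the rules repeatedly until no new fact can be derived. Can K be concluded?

From E, Rule 10 gives W.
W and J hold, so U follows (Rule 2).
From J, U, and E, Rule 8 gives K.

Yes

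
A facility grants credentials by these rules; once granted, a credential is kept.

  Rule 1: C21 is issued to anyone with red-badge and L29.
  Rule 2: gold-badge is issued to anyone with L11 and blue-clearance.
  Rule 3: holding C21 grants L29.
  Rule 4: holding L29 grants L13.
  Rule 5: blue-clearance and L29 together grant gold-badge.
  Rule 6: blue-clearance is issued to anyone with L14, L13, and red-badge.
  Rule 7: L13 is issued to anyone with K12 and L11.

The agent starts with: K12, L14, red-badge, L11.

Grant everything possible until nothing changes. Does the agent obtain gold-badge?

Yes

Holding K12 and L11 grants L13 (Rule 7).
Holding L14, L13, and red-badge grants blue-clearance (Rule 6).
Holding L11 and blue-clearance grants gold-badge (Rule 2).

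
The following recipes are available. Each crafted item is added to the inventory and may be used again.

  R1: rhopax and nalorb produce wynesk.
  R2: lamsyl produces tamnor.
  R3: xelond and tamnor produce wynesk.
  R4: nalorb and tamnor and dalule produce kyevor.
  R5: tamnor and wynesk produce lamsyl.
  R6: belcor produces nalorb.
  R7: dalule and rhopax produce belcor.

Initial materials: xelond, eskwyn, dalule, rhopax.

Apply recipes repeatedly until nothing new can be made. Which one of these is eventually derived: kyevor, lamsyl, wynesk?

dalule and rhopax → belcor (R7).
belcor → nalorb (R6).
rhopax and nalorb → wynesk (R1).
kyevor would need nalorb, tamnor, and dalule (R4), but tamnor is never obtained. lamsyl would need tamnor and wynesk (R5), but tamnor is never obtained.

wynesk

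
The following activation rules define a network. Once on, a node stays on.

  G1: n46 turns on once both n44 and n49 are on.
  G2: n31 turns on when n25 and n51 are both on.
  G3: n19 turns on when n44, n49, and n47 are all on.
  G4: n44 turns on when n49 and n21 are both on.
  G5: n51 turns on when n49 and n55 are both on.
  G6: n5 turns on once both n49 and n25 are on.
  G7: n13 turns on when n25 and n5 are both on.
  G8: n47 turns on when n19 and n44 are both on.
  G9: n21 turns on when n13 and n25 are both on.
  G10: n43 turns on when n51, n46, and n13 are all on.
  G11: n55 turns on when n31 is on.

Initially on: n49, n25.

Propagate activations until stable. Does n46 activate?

n49 and n25 are on, so n5 turns on (G6).
n25 and n5 are on, so n13 turns on (G7).
G9: n13 and n25 on → n21 on.
n49 and n21 are on, so n44 turns on (G4).
n44 and n49 are on, so n46 turns on (G1).

Yes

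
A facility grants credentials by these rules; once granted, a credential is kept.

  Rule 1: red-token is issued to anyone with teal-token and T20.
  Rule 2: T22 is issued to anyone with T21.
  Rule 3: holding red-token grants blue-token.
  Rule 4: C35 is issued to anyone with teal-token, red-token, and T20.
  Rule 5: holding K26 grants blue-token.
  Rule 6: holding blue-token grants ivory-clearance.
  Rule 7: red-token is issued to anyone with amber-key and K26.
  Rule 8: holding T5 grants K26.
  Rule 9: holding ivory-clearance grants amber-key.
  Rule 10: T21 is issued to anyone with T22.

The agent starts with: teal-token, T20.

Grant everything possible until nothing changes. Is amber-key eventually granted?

Holding teal-token and T20 grants red-token (Rule 1).
Holding red-token grants blue-token (Rule 3).
Holding blue-token grants ivory-clearance (Rule 6).
Holding ivory-clearance grants amber-key (Rule 9).

Yes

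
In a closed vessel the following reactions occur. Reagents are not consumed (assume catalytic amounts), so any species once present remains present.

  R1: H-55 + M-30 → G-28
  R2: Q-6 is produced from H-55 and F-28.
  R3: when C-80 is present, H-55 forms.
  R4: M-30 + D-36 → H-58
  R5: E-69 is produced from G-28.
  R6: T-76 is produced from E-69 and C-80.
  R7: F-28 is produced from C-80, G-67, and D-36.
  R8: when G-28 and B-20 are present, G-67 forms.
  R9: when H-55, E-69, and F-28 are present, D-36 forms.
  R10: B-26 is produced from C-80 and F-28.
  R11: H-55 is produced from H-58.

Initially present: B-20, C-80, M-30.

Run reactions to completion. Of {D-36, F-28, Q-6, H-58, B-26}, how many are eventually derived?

0

D-36 would need H-55, E-69, and F-28 (R9), but F-28 never forms.
F-28 would need C-80, G-67, and D-36 (R7), but D-36 never forms.
Q-6 would need H-55 and F-28 (R2), but F-28 never forms.
H-58 would need M-30 and D-36 (R4), but D-36 never forms.
B-26 would need C-80 and F-28 (R10), but F-28 never forms.
None of the 5 are reached.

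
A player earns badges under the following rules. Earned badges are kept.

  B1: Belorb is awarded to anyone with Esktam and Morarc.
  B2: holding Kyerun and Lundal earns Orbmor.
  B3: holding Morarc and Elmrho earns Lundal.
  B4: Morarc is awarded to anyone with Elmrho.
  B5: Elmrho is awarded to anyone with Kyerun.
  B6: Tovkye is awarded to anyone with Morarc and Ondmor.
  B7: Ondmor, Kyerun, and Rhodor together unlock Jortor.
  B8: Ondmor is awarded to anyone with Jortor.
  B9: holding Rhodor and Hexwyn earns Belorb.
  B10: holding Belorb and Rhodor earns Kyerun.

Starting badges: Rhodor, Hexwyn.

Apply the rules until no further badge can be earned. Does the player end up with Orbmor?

With Rhodor and Hexwyn, Belorb is earned (B9).
With Belorb and Rhodor, Kyerun is earned (B10).
With Kyerun, Elmrho is earned (B5).
With Elmrho, Morarc is earned (B4).
With Morarc and Elmrho, Lundal is earned (B3).
With Kyerun and Lundal, Orbmor is earned (B2).

Yes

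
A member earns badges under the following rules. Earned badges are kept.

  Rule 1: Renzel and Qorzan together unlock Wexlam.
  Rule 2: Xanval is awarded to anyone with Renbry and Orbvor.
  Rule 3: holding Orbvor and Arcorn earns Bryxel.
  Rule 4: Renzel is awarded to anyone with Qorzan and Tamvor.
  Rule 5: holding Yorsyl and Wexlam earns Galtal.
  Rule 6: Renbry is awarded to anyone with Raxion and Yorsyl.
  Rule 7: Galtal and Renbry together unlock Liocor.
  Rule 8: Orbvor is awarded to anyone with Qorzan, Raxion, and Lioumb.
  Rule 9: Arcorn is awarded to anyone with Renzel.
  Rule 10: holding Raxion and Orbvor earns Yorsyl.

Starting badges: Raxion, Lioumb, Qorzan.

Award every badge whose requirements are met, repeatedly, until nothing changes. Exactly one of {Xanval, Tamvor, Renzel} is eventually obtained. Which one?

Xanval

With Qorzan, Raxion, and Lioumb, Orbvor is earned (Rule 8).
With Raxion and Orbvor, Yorsyl is earned (Rule 10).
With Raxion and Yorsyl, Renbry is earned (Rule 6).
With Renbry and Orbvor, Xanval is earned (Rule 2).
Renzel would need Qorzan and Tamvor (Rule 4), but Tamvor is never earned. No rule produces Tamvor, and it is not given.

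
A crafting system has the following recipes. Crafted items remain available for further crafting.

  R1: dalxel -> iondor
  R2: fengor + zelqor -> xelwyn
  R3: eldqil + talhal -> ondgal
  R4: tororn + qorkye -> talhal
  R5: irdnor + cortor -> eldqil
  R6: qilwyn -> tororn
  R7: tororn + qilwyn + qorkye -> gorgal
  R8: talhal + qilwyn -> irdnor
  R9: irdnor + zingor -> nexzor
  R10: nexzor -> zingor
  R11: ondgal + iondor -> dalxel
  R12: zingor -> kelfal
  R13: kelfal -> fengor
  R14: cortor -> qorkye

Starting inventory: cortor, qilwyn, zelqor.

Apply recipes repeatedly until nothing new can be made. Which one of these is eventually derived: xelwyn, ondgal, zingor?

Using R14, cortor makes qorkye.
qilwyn -> tororn (R6).
Using R4, tororn and qorkye make talhal.
Using R8, talhal and qilwyn make irdnor.
irdnor + cortor -> eldqil (R5).
Using R3, eldqil and talhal make ondgal.
zingor would need nexzor (R10), but nexzor is never obtained. xelwyn would need fengor and zelqor (R2), but fengor is never obtained.

ondgal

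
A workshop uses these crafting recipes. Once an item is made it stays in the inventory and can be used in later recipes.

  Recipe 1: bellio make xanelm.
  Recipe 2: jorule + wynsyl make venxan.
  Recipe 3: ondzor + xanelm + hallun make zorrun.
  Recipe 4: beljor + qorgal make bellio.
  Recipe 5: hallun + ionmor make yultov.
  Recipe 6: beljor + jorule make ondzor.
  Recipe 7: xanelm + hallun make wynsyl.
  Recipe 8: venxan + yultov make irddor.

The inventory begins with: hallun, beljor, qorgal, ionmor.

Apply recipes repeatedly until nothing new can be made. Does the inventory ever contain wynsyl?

Using Recipe 4, beljor and qorgal make bellio.
bellio → xanelm (Recipe 1).
Using Recipe 7, xanelm and hallun make wynsyl.

Yes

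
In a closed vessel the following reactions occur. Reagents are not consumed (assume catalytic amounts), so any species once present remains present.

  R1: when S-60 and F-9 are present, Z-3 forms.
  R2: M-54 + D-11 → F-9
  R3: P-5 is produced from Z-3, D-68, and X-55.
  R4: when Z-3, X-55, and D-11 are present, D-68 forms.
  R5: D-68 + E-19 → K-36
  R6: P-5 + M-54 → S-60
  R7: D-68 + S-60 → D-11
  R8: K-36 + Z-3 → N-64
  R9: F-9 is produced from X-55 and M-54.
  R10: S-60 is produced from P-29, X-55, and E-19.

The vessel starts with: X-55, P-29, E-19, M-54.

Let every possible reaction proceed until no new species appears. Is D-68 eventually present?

No

D-68 would need Z-3, X-55, and D-11 (R4), but D-11 never forms.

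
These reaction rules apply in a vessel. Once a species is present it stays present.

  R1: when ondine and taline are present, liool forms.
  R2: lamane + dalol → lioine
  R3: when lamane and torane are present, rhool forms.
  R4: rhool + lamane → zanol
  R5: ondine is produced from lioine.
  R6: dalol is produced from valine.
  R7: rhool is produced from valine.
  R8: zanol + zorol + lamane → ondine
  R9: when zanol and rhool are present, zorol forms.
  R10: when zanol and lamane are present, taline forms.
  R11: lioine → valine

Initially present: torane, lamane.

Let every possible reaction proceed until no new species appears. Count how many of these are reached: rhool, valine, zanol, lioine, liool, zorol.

lamane and torane present → rhool forms (R3).
rhool and lamane present → zanol forms (R4).
zanol and rhool present → zorol forms (R9).
zanol and lamane present → taline forms (R10).
zanol, zorol, and lamane present → ondine forms (R8).
ondine and taline present → liool forms (R1).
rhool: reached.
valine would need lioine (R11), but lioine never forms.
zanol: reached.
lioine would need lamane and dalol (R2), but dalol never forms.
liool: reached.
zorol: reached.
Reached: rhool, zanol, liool, and zorol — 4 of the 6.

4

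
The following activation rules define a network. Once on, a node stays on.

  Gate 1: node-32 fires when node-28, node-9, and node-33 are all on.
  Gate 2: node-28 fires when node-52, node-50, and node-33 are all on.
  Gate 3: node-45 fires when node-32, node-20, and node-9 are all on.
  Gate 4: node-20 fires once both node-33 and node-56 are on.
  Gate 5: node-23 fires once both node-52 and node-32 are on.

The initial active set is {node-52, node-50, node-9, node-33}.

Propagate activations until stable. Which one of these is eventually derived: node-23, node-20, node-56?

node-52, node-50, and node-33 are on, so node-28 fires (Gate 2).
Gate 1: node-28, node-9, and node-33 on → node-32 on.
node-52 and node-32 are on, so node-23 fires (Gate 5).
No rule produces node-56, and it is not given. node-20 would need node-33 and node-56 (Gate 4), but node-56 never turns on.

node-23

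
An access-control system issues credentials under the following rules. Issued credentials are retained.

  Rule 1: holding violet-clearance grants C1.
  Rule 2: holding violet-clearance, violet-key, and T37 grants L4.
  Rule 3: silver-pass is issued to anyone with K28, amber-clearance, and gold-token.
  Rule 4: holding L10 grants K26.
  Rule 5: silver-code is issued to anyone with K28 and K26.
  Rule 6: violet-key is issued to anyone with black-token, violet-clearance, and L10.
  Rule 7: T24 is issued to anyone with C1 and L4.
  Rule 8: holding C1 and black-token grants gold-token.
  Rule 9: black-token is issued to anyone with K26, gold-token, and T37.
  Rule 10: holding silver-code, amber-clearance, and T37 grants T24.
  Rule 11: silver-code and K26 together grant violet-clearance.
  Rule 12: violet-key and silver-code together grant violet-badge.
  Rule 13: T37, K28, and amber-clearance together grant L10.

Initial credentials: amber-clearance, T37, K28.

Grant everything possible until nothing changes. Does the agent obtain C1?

Holding T37, K28, and amber-clearance grants L10 (Rule 13).
Holding L10 grants K26 (Rule 4).
Holding K28 and K26 grants silver-code (Rule 5).
Holding silver-code and K26 grants violet-clearance (Rule 11).
Holding violet-clearance grants C1 (Rule 1).

Yes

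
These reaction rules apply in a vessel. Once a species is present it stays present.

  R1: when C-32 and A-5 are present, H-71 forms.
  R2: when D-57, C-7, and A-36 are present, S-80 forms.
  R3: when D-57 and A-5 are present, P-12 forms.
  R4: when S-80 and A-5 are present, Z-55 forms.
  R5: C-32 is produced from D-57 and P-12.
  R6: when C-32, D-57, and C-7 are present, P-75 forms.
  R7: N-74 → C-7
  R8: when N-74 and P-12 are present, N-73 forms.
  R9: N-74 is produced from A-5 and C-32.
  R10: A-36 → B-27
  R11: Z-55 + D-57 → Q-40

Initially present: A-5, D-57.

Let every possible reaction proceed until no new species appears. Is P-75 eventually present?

D-57 and A-5 present → P-12 forms (R3).
D-57 and P-12 present → C-32 forms (R5).
A-5 and C-32 present → N-74 forms (R9).
N-74 present → C-7 forms (R7).
C-32, D-57, and C-7 present → P-75 forms (R6).

Yes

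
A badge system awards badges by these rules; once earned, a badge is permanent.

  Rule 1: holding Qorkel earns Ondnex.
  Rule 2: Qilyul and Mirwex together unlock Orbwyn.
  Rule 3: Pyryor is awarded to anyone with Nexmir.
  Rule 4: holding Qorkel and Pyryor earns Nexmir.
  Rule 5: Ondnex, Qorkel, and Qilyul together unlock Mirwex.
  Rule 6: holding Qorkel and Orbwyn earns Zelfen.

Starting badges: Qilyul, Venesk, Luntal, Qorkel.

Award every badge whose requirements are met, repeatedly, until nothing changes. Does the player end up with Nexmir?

No

Nexmir would need Qorkel and Pyryor (Rule 4), but Pyryor is never earned.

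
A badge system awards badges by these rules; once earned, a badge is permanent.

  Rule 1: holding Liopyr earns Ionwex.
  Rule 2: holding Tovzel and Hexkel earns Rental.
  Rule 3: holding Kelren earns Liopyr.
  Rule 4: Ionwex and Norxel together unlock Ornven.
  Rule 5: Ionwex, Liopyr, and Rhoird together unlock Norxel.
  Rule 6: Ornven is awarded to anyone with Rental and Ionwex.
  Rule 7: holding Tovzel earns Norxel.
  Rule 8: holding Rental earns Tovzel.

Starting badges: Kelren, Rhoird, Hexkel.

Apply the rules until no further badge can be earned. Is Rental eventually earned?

Rental would need Tovzel and Hexkel (Rule 2), but Tovzel is never earned.

No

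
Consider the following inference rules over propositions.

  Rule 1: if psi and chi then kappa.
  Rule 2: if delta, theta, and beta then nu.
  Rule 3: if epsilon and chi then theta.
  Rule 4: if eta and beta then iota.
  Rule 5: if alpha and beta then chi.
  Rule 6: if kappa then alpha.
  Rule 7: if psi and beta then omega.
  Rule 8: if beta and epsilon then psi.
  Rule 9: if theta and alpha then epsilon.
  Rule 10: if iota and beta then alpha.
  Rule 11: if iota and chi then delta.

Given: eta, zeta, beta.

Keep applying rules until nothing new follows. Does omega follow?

No

omega would need psi and beta (Rule 7), but psi is never established.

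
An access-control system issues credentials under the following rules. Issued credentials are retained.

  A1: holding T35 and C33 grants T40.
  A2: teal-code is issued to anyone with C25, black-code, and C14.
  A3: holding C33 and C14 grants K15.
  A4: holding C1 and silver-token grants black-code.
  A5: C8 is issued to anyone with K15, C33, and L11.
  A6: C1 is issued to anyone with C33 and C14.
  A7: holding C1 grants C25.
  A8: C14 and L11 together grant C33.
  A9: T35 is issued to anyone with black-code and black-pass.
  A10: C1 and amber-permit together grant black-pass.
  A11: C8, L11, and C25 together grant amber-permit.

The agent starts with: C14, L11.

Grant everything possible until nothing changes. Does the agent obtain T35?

T35 would need black-code and black-pass (A9), but black-code is never granted.

No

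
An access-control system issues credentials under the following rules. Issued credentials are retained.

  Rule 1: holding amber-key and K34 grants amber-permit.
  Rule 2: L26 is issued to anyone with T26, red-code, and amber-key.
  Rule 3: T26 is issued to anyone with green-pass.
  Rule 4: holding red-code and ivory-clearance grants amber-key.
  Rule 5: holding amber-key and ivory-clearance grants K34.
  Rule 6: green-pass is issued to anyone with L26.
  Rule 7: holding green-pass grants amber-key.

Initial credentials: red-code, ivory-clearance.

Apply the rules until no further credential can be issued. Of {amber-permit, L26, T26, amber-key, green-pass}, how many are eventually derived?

Holding red-code and ivory-clearance grants amber-key (Rule 4).
Holding amber-key and ivory-clearance grants K34 (Rule 5).
Holding amber-key and K34 grants amber-permit (Rule 1).
amber-permit: reached.
L26 would need T26, red-code, and amber-key (Rule 2), but T26 is never granted.
T26 would need green-pass (Rule 3), but green-pass is never granted.
amber-key: reached.
green-pass would need L26 (Rule 6), but L26 is never granted.
Reached: amber-permit and amber-key — 2 of the 5.

2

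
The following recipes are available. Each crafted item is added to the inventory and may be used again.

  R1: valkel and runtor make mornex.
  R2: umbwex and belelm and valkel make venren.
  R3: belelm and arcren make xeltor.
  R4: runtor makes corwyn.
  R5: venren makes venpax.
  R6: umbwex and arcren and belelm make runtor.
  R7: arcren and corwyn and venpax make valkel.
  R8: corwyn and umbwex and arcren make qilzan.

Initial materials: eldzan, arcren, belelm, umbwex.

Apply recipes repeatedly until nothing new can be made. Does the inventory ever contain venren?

No

venren would need umbwex, belelm, and valkel (R2), but valkel is never obtained.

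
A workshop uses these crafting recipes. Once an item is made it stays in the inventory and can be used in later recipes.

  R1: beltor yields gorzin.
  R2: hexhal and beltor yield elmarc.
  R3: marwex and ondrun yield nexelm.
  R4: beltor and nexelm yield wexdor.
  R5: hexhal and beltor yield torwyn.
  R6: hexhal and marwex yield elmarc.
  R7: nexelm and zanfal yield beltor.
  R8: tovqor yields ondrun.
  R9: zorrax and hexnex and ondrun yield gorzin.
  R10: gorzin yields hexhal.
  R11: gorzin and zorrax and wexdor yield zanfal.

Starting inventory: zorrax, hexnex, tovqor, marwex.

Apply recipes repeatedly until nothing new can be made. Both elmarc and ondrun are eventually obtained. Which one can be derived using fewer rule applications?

ondrun

ondrun: tovqor → ondrun (R8). [1 rule application]
elmarc: tovqor → ondrun (R8). Using R9, zorrax, hexnex, and ondrun make gorzin. gorzin → hexhal (R10). hexhal and marwex → elmarc (R6). [4 rule applications]
ondrun needs fewer.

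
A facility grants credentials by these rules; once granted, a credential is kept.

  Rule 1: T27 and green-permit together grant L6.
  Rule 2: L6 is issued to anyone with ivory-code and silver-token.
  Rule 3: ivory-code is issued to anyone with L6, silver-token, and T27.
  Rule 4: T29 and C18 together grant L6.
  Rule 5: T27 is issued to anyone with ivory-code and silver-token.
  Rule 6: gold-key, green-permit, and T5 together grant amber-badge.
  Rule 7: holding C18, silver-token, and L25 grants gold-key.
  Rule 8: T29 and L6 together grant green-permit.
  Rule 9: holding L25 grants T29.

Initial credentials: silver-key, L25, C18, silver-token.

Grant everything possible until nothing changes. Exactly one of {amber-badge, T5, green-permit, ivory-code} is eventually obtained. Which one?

green-permit

Holding L25 grants T29 (Rule 9).
Holding T29 and C18 grants L6 (Rule 4).
Holding T29 and L6 grants green-permit (Rule 8).
amber-badge would need gold-key, green-permit, and T5 (Rule 6), but T5 is never granted. No rule produces T5, and it is not given. ivory-code would need L6, silver-token, and T27 (Rule 3), but T27 is never granted.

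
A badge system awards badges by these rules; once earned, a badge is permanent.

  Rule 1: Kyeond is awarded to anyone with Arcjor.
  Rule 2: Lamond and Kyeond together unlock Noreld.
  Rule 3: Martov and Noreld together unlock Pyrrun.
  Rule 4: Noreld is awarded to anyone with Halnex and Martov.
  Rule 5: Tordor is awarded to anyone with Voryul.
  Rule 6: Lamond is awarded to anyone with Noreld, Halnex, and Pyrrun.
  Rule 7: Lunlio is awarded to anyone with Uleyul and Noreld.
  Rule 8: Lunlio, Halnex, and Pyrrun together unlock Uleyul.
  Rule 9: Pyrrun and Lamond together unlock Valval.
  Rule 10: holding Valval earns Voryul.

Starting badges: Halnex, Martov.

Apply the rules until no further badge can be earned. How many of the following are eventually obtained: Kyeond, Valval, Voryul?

With Halnex and Martov, Noreld is earned (Rule 4).
With Martov and Noreld, Pyrrun is earned (Rule 3).
With Noreld, Halnex, and Pyrrun, Lamond is earned (Rule 6).
With Pyrrun and Lamond, Valval is earned (Rule 9).
With Valval, Voryul is earned (Rule 10).
Kyeond would need Arcjor (Rule 1), but Arcjor is never earned.
Valval: reached.
Voryul: reached.
Reached: Valval and Voryul — 2 of the 3.

2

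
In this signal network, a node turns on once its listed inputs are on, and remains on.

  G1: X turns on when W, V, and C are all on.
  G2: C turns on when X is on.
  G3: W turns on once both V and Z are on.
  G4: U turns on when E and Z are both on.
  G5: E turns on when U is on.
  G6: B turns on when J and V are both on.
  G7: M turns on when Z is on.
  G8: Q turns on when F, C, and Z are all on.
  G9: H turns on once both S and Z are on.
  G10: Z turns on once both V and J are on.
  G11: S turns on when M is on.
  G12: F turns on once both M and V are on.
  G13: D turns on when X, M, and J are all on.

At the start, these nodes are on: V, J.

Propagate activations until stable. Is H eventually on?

Yes

G10: V and J on → Z on.
G7: Z on → M on.
G11: M on → S on.
G9: S and Z on → H on.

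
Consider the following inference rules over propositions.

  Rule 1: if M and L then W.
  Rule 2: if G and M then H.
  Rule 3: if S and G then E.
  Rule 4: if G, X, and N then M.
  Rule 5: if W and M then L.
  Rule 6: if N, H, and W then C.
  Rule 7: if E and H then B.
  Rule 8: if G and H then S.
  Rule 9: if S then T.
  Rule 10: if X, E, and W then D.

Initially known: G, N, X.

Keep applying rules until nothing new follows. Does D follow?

D would need X, E, and W (Rule 10), but W is never established.

No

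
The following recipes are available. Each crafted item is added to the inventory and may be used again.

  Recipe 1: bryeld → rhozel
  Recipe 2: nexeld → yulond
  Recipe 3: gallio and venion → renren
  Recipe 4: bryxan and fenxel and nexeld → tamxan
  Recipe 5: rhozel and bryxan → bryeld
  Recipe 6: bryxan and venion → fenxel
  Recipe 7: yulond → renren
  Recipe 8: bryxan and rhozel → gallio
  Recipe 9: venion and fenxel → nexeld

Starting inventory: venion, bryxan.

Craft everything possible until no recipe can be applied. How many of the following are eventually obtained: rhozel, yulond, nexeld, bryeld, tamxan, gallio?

3

bryxan and venion → fenxel (Recipe 6).
venion and fenxel → nexeld (Recipe 9).
nexeld → yulond (Recipe 2).
Using Recipe 4, bryxan, fenxel, and nexeld make tamxan.
rhozel would need bryeld (Recipe 1), but bryeld is never obtained.
yulond: reached.
nexeld: reached.
bryeld would need rhozel and bryxan (Recipe 5), but rhozel is never obtained.
tamxan: reached.
gallio would need bryxan and rhozel (Recipe 8), but rhozel is never obtained.
Reached: yulond, nexeld, and tamxan — 3 of the 6.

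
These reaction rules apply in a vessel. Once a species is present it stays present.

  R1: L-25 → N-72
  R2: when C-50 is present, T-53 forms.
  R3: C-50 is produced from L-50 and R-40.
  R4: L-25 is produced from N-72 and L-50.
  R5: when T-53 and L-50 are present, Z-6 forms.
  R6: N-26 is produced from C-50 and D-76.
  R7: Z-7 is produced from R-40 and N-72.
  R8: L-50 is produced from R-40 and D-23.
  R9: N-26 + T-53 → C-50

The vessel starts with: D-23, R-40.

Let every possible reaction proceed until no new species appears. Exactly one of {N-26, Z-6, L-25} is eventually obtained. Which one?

R-40 and D-23 present → L-50 forms (R8).
L-50 and R-40 present → C-50 forms (R3).
C-50 present → T-53 forms (R2).
T-53 and L-50 present → Z-6 forms (R5).
N-26 would need C-50 and D-76 (R6), but D-76 never forms. L-25 would need N-72 and L-50 (R4), but N-72 never forms.

Z-6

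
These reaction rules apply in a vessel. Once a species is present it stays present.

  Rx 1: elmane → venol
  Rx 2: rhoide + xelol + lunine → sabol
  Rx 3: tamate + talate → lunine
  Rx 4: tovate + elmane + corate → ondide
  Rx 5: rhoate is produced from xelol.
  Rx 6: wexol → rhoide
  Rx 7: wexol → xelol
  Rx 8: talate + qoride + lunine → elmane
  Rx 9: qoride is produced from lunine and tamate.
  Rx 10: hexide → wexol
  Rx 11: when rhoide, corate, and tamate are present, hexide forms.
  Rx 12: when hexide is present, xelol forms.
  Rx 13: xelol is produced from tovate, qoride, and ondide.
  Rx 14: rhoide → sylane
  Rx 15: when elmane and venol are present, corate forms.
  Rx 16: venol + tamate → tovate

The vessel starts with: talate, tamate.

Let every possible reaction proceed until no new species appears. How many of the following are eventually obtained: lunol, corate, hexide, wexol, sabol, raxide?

1

tamate and talate present → lunine forms (Rx 3).
lunine and tamate present → qoride forms (Rx 9).
talate, qoride, and lunine present → elmane forms (Rx 8).
elmane present → venol forms (Rx 1).
elmane and venol present → corate forms (Rx 15).
No rule produces lunol, and it is not given.
corate: reached.
hexide would need rhoide, corate, and tamate (Rx 11), but rhoide never forms.
wexol would need hexide (Rx 10), but hexide never forms.
sabol would need rhoide, xelol, and lunine (Rx 2), but rhoide never forms.
No rule produces raxide, and it is not given.
Reached: corate — 1 of the 6.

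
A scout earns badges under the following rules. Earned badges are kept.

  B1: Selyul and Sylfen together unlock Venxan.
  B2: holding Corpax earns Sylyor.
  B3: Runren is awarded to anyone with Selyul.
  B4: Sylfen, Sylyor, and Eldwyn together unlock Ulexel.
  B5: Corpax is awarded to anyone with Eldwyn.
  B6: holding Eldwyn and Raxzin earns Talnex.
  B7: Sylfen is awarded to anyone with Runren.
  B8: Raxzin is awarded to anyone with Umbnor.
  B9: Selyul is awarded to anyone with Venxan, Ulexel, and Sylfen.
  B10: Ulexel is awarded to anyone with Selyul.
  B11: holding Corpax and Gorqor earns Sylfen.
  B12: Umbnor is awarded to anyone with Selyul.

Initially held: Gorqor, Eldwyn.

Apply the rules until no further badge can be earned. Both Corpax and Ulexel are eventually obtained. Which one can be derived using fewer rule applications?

Corpax: With Eldwyn, Corpax is earned (B5). [1 rule application]
Ulexel: With Eldwyn, Corpax is earned (B5). With Corpax, Sylyor is earned (B2). With Corpax and Gorqor, Sylfen is earned (B11). With Sylfen, Sylyor, and Eldwyn, Ulexel is earned (B4). [4 rule applications]
Corpax needs fewer.

Corpax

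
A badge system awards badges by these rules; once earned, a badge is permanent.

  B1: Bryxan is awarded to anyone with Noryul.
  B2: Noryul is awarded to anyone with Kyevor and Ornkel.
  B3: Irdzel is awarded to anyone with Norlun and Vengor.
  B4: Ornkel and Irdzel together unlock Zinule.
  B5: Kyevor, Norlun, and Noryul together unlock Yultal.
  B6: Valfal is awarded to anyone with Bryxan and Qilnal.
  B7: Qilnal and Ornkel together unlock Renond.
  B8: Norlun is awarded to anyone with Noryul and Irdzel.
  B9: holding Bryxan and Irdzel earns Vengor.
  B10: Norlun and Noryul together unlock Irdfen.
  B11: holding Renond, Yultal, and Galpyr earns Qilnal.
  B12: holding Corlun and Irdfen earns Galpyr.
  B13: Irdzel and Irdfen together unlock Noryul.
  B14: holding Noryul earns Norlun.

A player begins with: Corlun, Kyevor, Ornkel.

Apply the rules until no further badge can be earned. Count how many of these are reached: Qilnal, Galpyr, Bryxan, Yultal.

With Kyevor and Ornkel, Noryul is earned (B2).
With Noryul, Norlun is earned (B14).
With Noryul, Bryxan is earned (B1).
With Norlun and Noryul, Irdfen is earned (B10).
With Kyevor, Norlun, and Noryul, Yultal is earned (B5).
With Corlun and Irdfen, Galpyr is earned (B12).
Qilnal would need Renond, Yultal, and Galpyr (B11), but Renond is never earned.
Galpyr: reached.
Bryxan: reached.
Yultal: reached.
Reached: Galpyr, Bryxan, and Yultal — 3 of the 4.

3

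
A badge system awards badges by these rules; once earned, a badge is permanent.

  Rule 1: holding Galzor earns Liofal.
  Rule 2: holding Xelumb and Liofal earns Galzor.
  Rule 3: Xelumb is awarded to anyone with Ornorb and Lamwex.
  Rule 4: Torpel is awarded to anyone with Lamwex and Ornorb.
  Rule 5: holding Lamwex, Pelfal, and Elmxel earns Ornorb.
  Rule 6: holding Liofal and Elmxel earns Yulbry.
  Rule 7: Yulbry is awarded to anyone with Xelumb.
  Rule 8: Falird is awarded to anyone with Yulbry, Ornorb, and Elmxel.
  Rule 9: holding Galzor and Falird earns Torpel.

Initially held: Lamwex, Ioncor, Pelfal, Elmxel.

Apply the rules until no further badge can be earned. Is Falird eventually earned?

With Lamwex, Pelfal, and Elmxel, Ornorb is earned (Rule 5).
With Ornorb and Lamwex, Xelumb is earned (Rule 3).
With Xelumb, Yulbry is earned (Rule 7).
With Yulbry, Ornorb, and Elmxel, Falird is earned (Rule 8).

Yes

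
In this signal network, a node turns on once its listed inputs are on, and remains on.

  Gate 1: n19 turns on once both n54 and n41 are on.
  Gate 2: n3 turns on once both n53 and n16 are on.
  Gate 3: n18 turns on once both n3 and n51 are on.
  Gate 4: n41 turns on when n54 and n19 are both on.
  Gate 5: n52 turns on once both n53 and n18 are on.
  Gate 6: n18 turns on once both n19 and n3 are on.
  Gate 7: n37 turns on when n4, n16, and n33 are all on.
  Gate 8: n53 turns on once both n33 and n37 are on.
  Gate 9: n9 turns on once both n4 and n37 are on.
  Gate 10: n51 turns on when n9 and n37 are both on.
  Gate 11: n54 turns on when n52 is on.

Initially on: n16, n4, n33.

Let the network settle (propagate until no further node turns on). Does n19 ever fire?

n19 would need n54 and n41 (Gate 1), but n41 never turns on.

No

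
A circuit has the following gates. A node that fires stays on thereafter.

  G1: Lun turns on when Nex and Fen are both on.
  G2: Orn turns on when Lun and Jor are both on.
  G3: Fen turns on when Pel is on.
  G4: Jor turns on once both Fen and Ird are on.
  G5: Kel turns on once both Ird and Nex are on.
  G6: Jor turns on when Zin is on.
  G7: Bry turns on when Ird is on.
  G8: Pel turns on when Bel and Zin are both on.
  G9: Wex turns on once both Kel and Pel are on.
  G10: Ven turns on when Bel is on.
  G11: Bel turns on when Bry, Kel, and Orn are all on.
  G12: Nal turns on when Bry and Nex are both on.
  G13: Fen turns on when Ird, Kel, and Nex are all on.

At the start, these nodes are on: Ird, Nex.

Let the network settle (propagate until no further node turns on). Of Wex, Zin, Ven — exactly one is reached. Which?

Ven

Ird and Nex are on, so Kel turns on (G5).
G7: Ird on → Bry on.
Ird, Kel, and Nex are on, so Fen turns on (G13).
G4: Fen and Ird on → Jor on.
Nex and Fen are on, so Lun turns on (G1).
G2: Lun and Jor on → Orn on.
G11: Bry, Kel, and Orn on → Bel on.
G10: Bel on → Ven on.
No rule produces Zin, and it is not given. Wex would need Kel and Pel (G9), but Pel never turns on.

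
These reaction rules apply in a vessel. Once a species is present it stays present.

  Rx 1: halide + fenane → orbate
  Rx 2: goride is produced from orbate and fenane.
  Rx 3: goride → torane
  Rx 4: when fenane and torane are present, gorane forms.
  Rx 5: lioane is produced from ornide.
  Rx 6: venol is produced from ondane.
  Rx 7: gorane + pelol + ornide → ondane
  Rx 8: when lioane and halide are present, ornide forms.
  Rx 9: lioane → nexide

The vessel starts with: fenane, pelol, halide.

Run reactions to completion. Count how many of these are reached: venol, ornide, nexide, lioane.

0

venol would need ondane (Rx 6), but ondane never forms.
ornide would need lioane and halide (Rx 8), but lioane never forms.
nexide would need lioane (Rx 9), but lioane never forms.
lioane would need ornide (Rx 5), but ornide never forms.
None of the 4 are reached.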